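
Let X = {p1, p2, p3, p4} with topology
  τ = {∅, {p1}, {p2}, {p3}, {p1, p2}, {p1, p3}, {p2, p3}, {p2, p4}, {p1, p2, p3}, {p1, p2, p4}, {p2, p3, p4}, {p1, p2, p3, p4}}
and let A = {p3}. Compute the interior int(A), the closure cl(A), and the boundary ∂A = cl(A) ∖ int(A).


int(A) = {p3}, cl(A) = {p3}, ∂A = ∅.

Closed sets in (X, τ) are complements of opens:
  closed(X, τ) = {∅, {p1}, {p3}, {p4}, {p1, p3}, {p1, p4}, {p2, p4}, {p3, p4}, {p1, p2, p4}, {p1, p3, p4}, {p2, p3, p4}, {p1, p2, p3, p4}}.
int(A) = ⋃ {U ∈ τ : U ⊆ A}. Opens contained in A: ∅, {p3}.
Taking the union of these: int(A) = {p3}.
cl(A) = ⋂ {C closed : A ⊆ C}. Closed sets containing A: {p3}, {p1, p3}, {p3, p4}, {p1, p3, p4}, {p2, p3, p4}, {p1, p2, p3, p4}.
Intersecting these: cl(A) = {p3}.
∂A = cl(A) ∖ int(A) = {p3} ∖ {p3} = ∅.


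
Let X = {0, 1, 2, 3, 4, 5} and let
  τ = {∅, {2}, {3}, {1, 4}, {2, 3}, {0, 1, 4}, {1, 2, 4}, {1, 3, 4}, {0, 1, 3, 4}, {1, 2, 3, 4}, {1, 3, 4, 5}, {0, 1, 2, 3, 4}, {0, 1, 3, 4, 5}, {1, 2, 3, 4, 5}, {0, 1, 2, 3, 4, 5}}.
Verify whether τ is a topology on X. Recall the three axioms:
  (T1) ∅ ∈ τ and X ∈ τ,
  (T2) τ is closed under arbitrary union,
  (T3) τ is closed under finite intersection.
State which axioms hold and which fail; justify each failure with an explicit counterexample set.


τ is NOT a topology on X.

Axiom (T1): ∅ ∈ τ? Yes; X ∈ τ? Yes.
Axiom (T2/T3): check pairwise unions and intersections of members of τ.
Counterexample for (T2): {2} ∪ {0, 1, 4} = {0, 1, 2, 4} ∉ τ. Therefore τ is NOT a topology.


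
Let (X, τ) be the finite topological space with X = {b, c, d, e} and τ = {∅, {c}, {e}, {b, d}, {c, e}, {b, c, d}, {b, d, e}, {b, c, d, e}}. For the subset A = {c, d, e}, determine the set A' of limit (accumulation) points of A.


A' = {b}

For each x ∈ X, list the open sets U ∈ τ with x ∈ U, then check whether U ∩ (A ∖ {x}) ≠ ∅ for every such U.
  x = b: opens ∋ x are {b, d}, {b, c, d}, {b, d, e}, {b, c, d, e}; each meets A ∖ {b}, so x IS a limit point.
  x = c: open {c} ∋ x has {c} ∩ (A ∖ {c}) = ∅, so x is NOT a limit point.
  x = d: open {b, d} ∋ x has {b, d} ∩ (A ∖ {d}) = ∅, so x is NOT a limit point.
  x = e: open {e} ∋ x has {e} ∩ (A ∖ {e}) = ∅, so x is NOT a limit point.
Collecting: A' = {b}.


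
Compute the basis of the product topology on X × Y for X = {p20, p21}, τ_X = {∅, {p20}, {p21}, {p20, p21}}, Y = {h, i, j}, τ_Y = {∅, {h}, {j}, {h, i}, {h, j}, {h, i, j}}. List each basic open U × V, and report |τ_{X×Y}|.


Basis B = {∅ × ∅, {p20} × {h}, {p20} × {j}, {p21} × {h}, {p21} × {j}, {p20} × {h, i}, {p20} × {h, j}, {p20, p21} × {h}, {p20, p21} × {j}, {p21} × {h, i}, {p21} × {h, j}, {p20} × {h, i, j}, {p21} × {h, i, j}, {p20, p21} × {h, i}, {p20, p21} × {h, j}, {p20, p21} × {h, i, j}}; |τ_{X×Y}| = 36.

Enumerate products U × V with U ∈ τ_X, V ∈ τ_Y (deduplicated):
  ∅ × ∅ = {} (∅)
  {p20} × {h} = {(p20,h)}
  {p20} × {j} = {(p20,j)}
  {p21} × {h} = {(p21,h)}
  {p21} × {j} = {(p21,j)}
  {p20} × {h, i} = {(p20,h), (p20,i)}
  {p20} × {h, j} = {(p20,h), (p20,j)}
  {p20, p21} × {h} = {(p20,h), (p21,h)}
  {p20, p21} × {j} = {(p20,j), (p21,j)}
  {p21} × {h, i} = {(p21,h), (p21,i)}
  {p21} × {h, j} = {(p21,h), (p21,j)}
  {p20} × {h, i, j} = {(p20,h), (p20,i), (p20,j)}
  {p21} × {h, i, j} = {(p21,h), (p21,i), (p21,j)}
  {p20, p21} × {h, i} = {(p20,h), (p20,i), (p21,h), (p21,i)}
  {p20, p21} × {h, j} = {(p20,h), (p20,j), (p21,h), (p21,j)}
  {p20, p21} × {h, i, j} = {(p20,h), (p20,i), (p20,j), (p21,h), (p21,i), (p21,j)}
These 16 distinct sets form the basis B.
Close under arbitrary unions to get τ_{X×Y}; counting gives |τ_{X×Y}| = 36.


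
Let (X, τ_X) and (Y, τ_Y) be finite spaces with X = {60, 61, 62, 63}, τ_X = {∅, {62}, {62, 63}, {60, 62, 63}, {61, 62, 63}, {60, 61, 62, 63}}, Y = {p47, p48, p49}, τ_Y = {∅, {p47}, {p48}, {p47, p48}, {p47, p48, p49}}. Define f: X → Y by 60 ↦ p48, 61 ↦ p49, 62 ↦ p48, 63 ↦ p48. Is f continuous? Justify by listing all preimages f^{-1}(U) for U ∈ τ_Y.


f IS continuous.

Compute f^{-1}(U) for each U ∈ τ_Y:
  U = ∅: f^{-1}(U) = ∅ ∈ τ_X ✓.
  U = {p47}: f^{-1}(U) = ∅ ∈ τ_X ✓.
  U = {p48}: f^{-1}(U) = {60, 62, 63} ∈ τ_X ✓.
  U = {p47, p48}: f^{-1}(U) = {60, 62, 63} ∈ τ_X ✓.
  U = {p47, p48, p49}: f^{-1}(U) = {60, 61, 62, 63} ∈ τ_X ✓.
Every preimage lies in τ_X, so f IS continuous.


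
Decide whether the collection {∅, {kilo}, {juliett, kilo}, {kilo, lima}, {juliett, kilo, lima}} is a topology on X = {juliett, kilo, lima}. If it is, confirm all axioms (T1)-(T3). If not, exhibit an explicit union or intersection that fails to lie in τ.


τ IS a topology on X.

Axiom (T1): ∅ ∈ τ? Yes; X ∈ τ? Yes.
Axiom (T2/T3): check pairwise unions and intersections of members of τ.
All pairwise intersections and unions checked — each lies in τ. Therefore τ satisfies (T1), (T2), (T3): it IS a topology on X.


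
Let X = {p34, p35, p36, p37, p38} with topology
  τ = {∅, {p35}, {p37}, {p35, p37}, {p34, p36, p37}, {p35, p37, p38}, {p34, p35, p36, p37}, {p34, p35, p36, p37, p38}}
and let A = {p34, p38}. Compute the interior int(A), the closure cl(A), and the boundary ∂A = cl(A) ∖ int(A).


int(A) = ∅, cl(A) = {p34, p36, p38}, ∂A = {p34, p36, p38}.

Closed sets in (X, τ) are complements of opens:
  closed(X, τ) = {∅, {p38}, {p34, p36}, {p35, p38}, {p34, p36, p38}, {p34, p35, p36, p38}, {p34, p36, p37, p38}, {p34, p35, p36, p37, p38}}.
int(A) = ⋃ {U ∈ τ : U ⊆ A}. Opens contained in A: ∅.
Taking the union of these: int(A) = ∅.
cl(A) = ⋂ {C closed : A ⊆ C}. Closed sets containing A: {p34, p36, p38}, {p34, p35, p36, p38}, {p34, p36, p37, p38}, {p34, p35, p36, p37, p38}.
Intersecting these: cl(A) = {p34, p36, p38}.
∂A = cl(A) ∖ int(A) = {p34, p36, p38} ∖ ∅ = {p34, p36, p38}.


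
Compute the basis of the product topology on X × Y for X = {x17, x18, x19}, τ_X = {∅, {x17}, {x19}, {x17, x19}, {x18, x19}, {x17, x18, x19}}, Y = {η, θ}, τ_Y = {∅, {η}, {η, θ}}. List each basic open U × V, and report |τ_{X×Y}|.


Basis B = {∅ × ∅, {x17} × {η}, {x19} × {η}, {x17} × {η, θ}, {x17, x19} × {η}, {x18, x19} × {η}, {x19} × {η, θ}, {x17, x18, x19} × {η}, {x17, x19} × {η, θ}, {x18, x19} × {η, θ}, {x17, x18, x19} × {η, θ}}; |τ_{X×Y}| = 18.

Enumerate products U × V with U ∈ τ_X, V ∈ τ_Y (deduplicated):
  ∅ × ∅ = {} (∅)
  {x17} × {η} = {(x17,η)}
  {x19} × {η} = {(x19,η)}
  {x17} × {η, θ} = {(x17,η), (x17,θ)}
  {x17, x19} × {η} = {(x17,η), (x19,η)}
  {x18, x19} × {η} = {(x18,η), (x19,η)}
  {x19} × {η, θ} = {(x19,η), (x19,θ)}
  {x17, x18, x19} × {η} = {(x17,η), (x18,η), (x19,η)}
  {x17, x19} × {η, θ} = {(x17,η), (x17,θ), (x19,η), (x19,θ)}
  {x18, x19} × {η, θ} = {(x18,η), (x18,θ), (x19,η), (x19,θ)}
  {x17, x18, x19} × {η, θ} = {(x17,η), (x17,θ), (x18,η), (x18,θ), (x19,η), (x19,θ)}
These 11 distinct sets form the basis B.
Close under arbitrary unions to get τ_{X×Y}; counting gives |τ_{X×Y}| = 18.


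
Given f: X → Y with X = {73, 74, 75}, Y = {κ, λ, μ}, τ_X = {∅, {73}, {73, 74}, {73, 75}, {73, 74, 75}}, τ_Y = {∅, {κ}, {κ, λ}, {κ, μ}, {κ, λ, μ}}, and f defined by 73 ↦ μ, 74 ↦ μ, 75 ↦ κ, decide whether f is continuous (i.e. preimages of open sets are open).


f is NOT continuous.

Compute f^{-1}(U) for each U ∈ τ_Y:
  U = ∅: f^{-1}(U) = ∅ ∈ τ_X ✓.
  U = {κ}: f^{-1}(U) = {75} ∉ τ_X ✗.
  U = {κ, λ}: f^{-1}(U) = {75} ∉ τ_X ✗.
  U = {κ, μ}: f^{-1}(U) = {73, 74, 75} ∈ τ_X ✓.
  U = {κ, λ, μ}: f^{-1}(U) = {73, 74, 75} ∈ τ_X ✓.
Found U = {κ} with f^{-1}(U) = {75} not in τ_X. Therefore f is NOT continuous.


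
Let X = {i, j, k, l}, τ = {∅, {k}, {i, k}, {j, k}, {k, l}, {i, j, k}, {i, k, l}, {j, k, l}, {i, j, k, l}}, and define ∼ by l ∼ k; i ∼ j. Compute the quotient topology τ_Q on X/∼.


X/∼ = {[i=j], [k=l]}; |τ_Q| = 3.

Equivalence classes: [i=j], [k=l].
Quotient map π: X → X/∼ sends i ↦ [i=j], j ↦ [i=j], k ↦ [k=l], l ↦ [k=l].
For each subset V ⊆ X/∼, compute π^{-1}(V) ⊆ X and check whether π^{-1}(V) ∈ τ. V is open in τ_Q iff π^{-1}(V) ∈ τ.
  V = {}: π^{-1}(V) = ∅ ∈ τ ✓.
  V = {[i=j]}: π^{-1}(V) = {i, j} ∉ τ ✗.
  V = {[k=l]}: π^{-1}(V) = {k, l} ∈ τ ✓.
  V = {[i=j], [k=l]}: π^{-1}(V) = {i, j, k, l} ∈ τ ✓.
Open sets in the quotient: τ_Q = {{}, {[k=l]}, {[i=j], [k=l]}} (3 elements).


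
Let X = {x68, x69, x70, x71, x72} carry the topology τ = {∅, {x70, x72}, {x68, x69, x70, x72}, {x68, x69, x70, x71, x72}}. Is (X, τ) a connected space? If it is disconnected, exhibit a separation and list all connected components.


(X, τ) is connected.

Find clopen sets (U ∈ τ with X ∖ U ∈ τ):
  U = ∅, X ∖ U = {x68, x69, x70, x71, x72} — both open, so U is clopen.
  U = {x68, x69, x70, x71, x72}, X ∖ U = ∅ — both open, so U is clopen.
Only trivial clopens (∅ and X) exist, so (X, τ) is connected.
Compute connected components by grouping points that agree on all clopens:
  component: {x68, x69, x70, x71, x72}


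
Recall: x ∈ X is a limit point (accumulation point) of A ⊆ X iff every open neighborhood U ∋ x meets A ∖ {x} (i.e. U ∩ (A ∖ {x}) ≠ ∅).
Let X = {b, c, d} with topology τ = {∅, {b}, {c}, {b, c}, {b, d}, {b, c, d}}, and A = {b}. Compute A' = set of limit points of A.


A' = {d}

For each x ∈ X, list the open sets U ∈ τ with x ∈ U, then check whether U ∩ (A ∖ {x}) ≠ ∅ for every such U.
  x = b: open {b} ∋ x has {b} ∩ (A ∖ {b}) = ∅, so x is NOT a limit point.
  x = c: open {c} ∋ x has {c} ∩ (A ∖ {c}) = ∅, so x is NOT a limit point.
  x = d: opens ∋ x are {b, d}, {b, c, d}; each meets A ∖ {d}, so x IS a limit point.
Collecting: A' = {d}.


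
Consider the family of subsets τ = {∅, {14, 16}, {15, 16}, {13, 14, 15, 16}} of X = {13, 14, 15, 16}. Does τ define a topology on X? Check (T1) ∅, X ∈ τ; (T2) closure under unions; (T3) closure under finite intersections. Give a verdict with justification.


τ is NOT a topology on X.

Axiom (T1): ∅ ∈ τ? Yes; X ∈ τ? Yes.
Axiom (T2/T3): check pairwise unions and intersections of members of τ.
Counterexample for (T3): {14, 16} ∩ {15, 16} = {16} ∉ τ. Therefore τ is NOT a topology.


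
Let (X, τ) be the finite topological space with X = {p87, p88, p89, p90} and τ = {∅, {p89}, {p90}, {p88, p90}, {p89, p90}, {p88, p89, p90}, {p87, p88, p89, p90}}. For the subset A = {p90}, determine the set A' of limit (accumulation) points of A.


A' = {p87, p88}

For each x ∈ X, list the open sets U ∈ τ with x ∈ U, then check whether U ∩ (A ∖ {x}) ≠ ∅ for every such U.
  x = p87: opens ∋ x are {p87, p88, p89, p90}; each meets A ∖ {p87}, so x IS a limit point.
  x = p88: opens ∋ x are {p88, p90}, {p88, p89, p90}, {p87, p88, p89, p90}; each meets A ∖ {p88}, so x IS a limit point.
  x = p89: open {p89} ∋ x has {p89} ∩ (A ∖ {p89}) = ∅, so x is NOT a limit point.
  x = p90: open {p90} ∋ x has {p90} ∩ (A ∖ {p90}) = ∅, so x is NOT a limit point.
Collecting: A' = {p87, p88}.


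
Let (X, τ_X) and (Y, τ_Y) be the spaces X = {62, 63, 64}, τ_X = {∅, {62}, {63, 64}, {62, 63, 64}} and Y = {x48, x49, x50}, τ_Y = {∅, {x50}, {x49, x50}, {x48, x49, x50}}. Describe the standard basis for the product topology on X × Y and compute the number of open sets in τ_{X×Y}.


Basis B = {∅ × ∅, {62} × {x50}, {62} × {x49, x50}, {63, 64} × {x50}, {62} × {x48, x49, x50}, {62, 63, 64} × {x50}, {63, 64} × {x49, x50}, {62, 63, 64} × {x49, x50}, {63, 64} × {x48, x49, x50}, {62, 63, 64} × {x48, x49, x50}}; |τ_{X×Y}| = 16.

Enumerate products U × V with U ∈ τ_X, V ∈ τ_Y (deduplicated):
  ∅ × ∅ = {} (∅)
  {62} × {x50} = {(62,x50)}
  {62} × {x49, x50} = {(62,x49), (62,x50)}
  {63, 64} × {x50} = {(63,x50), (64,x50)}
  {62} × {x48, x49, x50} = {(62,x48), (62,x49), (62,x50)}
  {62, 63, 64} × {x50} = {(62,x50), (63,x50), (64,x50)}
  {63, 64} × {x49, x50} = {(63,x49), (63,x50), (64,x49), (64,x50)}
  {62, 63, 64} × {x49, x50} = {(62,x49), (62,x50), (63,x49), (63,x50), (64,x49), (64,x50)}
  {63, 64} × {x48, x49, x50} = {(63,x48), (63,x49), (63,x50), (64,x48), (64,x49), (64,x50)}
  {62, 63, 64} × {x48, x49, x50} = {(62,x48), (62,x49), (62,x50), (63,x48), (63,x49), (63,x50), (64,x48), (64,x49), (64,x50)}
These 10 distinct sets form the basis B.
Close under arbitrary unions to get τ_{X×Y}; counting gives |τ_{X×Y}| = 16.


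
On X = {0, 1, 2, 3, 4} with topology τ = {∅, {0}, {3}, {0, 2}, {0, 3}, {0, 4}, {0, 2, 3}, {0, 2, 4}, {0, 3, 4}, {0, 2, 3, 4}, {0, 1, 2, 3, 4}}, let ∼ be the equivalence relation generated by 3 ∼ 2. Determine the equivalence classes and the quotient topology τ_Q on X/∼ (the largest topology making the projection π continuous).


X/∼ = {[0], [1], [2=3], [4]}; |τ_Q| = 6.

Equivalence classes: [0], [1], [2=3], [4].
Quotient map π: X → X/∼ sends 0 ↦ [0], 1 ↦ [1], 2 ↦ [2=3], 3 ↦ [2=3], 4 ↦ [4].
For each subset V ⊆ X/∼, compute π^{-1}(V) ⊆ X and check whether π^{-1}(V) ∈ τ. V is open in τ_Q iff π^{-1}(V) ∈ τ.
  V = {}: π^{-1}(V) = ∅ ∈ τ ✓.
  V = {[0]}: π^{-1}(V) = {0} ∈ τ ✓.
  V = {[1]}: π^{-1}(V) = {1} ∉ τ ✗.
  V = {[0], [1]}: π^{-1}(V) = {0, 1} ∉ τ ✗.
  V = {[2=3]}: π^{-1}(V) = {2, 3} ∉ τ ✗.
  V = {[0], [2=3]}: π^{-1}(V) = {0, 2, 3} ∈ τ ✓.
  V = {[1], [2=3]}: π^{-1}(V) = {1, 2, 3} ∉ τ ✗.
  V = {[0], [1], [2=3]}: π^{-1}(V) = {0, 1, 2, 3} ∉ τ ✗.
  V = {[4]}: π^{-1}(V) = {4} ∉ τ ✗.
  V = {[0], [4]}: π^{-1}(V) = {0, 4} ∈ τ ✓.
  V = {[1], [4]}: π^{-1}(V) = {1, 4} ∉ τ ✗.
  V = {[0], [1], [4]}: π^{-1}(V) = {0, 1, 4} ∉ τ ✗.
  V = {[2=3], [4]}: π^{-1}(V) = {2, 3, 4} ∉ τ ✗.
  V = {[0], [2=3], [4]}: π^{-1}(V) = {0, 2, 3, 4} ∈ τ ✓.
  V = {[1], [2=3], [4]}: π^{-1}(V) = {1, 2, 3, 4} ∉ τ ✗.
  V = {[0], [1], [2=3], [4]}: π^{-1}(V) = {0, 1, 2, 3, 4} ∈ τ ✓.
Open sets in the quotient: τ_Q = {{}, {[0]}, {[0], [2=3]}, {[0], [4]}, {[0], [2=3], [4]}, {[0], [1], [2=3], [4]}} (6 elements).


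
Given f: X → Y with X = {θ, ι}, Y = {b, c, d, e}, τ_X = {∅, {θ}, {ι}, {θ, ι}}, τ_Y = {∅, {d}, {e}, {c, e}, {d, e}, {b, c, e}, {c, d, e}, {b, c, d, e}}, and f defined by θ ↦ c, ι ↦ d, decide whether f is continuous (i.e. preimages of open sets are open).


f IS continuous.

Compute f^{-1}(U) for each U ∈ τ_Y:
  U = ∅: f^{-1}(U) = ∅ ∈ τ_X ✓.
  U = {d}: f^{-1}(U) = {ι} ∈ τ_X ✓.
  U = {e}: f^{-1}(U) = ∅ ∈ τ_X ✓.
  U = {c, e}: f^{-1}(U) = {θ} ∈ τ_X ✓.
  U = {d, e}: f^{-1}(U) = {ι} ∈ τ_X ✓.
  U = {b, c, e}: f^{-1}(U) = {θ} ∈ τ_X ✓.
  U = {c, d, e}: f^{-1}(U) = {θ, ι} ∈ τ_X ✓.
  U = {b, c, d, e}: f^{-1}(U) = {θ, ι} ∈ τ_X ✓.
Every preimage lies in τ_X, so f IS continuous.


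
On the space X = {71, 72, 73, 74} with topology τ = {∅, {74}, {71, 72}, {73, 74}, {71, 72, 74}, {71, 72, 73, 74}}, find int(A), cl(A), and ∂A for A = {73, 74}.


int(A) = {73, 74}, cl(A) = {73, 74}, ∂A = ∅.

Closed sets in (X, τ) are complements of opens:
  closed(X, τ) = {∅, {73}, {71, 72}, {73, 74}, {71, 72, 73}, {71, 72, 73, 74}}.
int(A) = ⋃ {U ∈ τ : U ⊆ A}. Opens contained in A: ∅, {74}, {73, 74}.
Taking the union of these: int(A) = {73, 74}.
cl(A) = ⋂ {C closed : A ⊆ C}. Closed sets containing A: {73, 74}, {71, 72, 73, 74}.
Intersecting these: cl(A) = {73, 74}.
∂A = cl(A) ∖ int(A) = {73, 74} ∖ {73, 74} = ∅.


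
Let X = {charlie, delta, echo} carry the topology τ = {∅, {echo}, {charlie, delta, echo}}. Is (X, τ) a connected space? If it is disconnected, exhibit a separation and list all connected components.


(X, τ) is connected.

Find clopen sets (U ∈ τ with X ∖ U ∈ τ):
  U = ∅, X ∖ U = {charlie, delta, echo} — both open, so U is clopen.
  U = {charlie, delta, echo}, X ∖ U = ∅ — both open, so U is clopen.
Only trivial clopens (∅ and X) exist, so (X, τ) is connected.
Compute connected components by grouping points that agree on all clopens:
  component: {charlie, delta, echo}


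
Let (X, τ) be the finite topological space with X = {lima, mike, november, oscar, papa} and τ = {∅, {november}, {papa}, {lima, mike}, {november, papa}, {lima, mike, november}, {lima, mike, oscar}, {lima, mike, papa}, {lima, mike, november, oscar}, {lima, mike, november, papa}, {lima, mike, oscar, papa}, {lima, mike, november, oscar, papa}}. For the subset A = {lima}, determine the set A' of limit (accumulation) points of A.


A' = {mike, oscar}

For each x ∈ X, list the open sets U ∈ τ with x ∈ U, then check whether U ∩ (A ∖ {x}) ≠ ∅ for every such U.
  x = lima: open {lima, mike} ∋ x has {lima, mike} ∩ (A ∖ {lima}) = ∅, so x is NOT a limit point.
  x = mike: opens ∋ x are {lima, mike}, {lima, mike, november}, {lima, mike, oscar}, {lima, mike, papa}, {lima, mike, november, oscar}, {lima, mike, november, papa}, {lima, mike, oscar, papa}, {lima, mike, november, oscar, papa}; each meets A ∖ {mike}, so x IS a limit point.
  x = november: open {november} ∋ x has {november} ∩ (A ∖ {november}) = ∅, so x is NOT a limit point.
  x = oscar: opens ∋ x are {lima, mike, oscar}, {lima, mike, november, oscar}, {lima, mike, oscar, papa}, {lima, mike, november, oscar, papa}; each meets A ∖ {oscar}, so x IS a limit point.
  x = papa: open {papa} ∋ x has {papa} ∩ (A ∖ {papa}) = ∅, so x is NOT a limit point.
Collecting: A' = {mike, oscar}.


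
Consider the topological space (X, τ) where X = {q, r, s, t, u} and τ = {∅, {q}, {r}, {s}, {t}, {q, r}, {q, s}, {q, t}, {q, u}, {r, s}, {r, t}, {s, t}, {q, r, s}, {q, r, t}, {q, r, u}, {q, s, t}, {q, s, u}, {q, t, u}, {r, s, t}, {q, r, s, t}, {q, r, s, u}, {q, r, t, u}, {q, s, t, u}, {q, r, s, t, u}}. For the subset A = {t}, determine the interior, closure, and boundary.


int(A) = {t}, cl(A) = {t}, ∂A = ∅.

Closed sets in (X, τ) are complements of opens:
  closed(X, τ) = {∅, {r}, {s}, {t}, {u}, {q, u}, {r, s}, {r, t}, {r, u}, {s, t}, {s, u}, {t, u}, {q, r, u}, {q, s, u}, {q, t, u}, {r, s, t}, {r, s, u}, {r, t, u}, {s, t, u}, {q, r, s, u}, {q, r, t, u}, {q, s, t, u}, {r, s, t, u}, {q, r, s, t, u}}.
int(A) = ⋃ {U ∈ τ : U ⊆ A}. Opens contained in A: ∅, {t}.
Taking the union of these: int(A) = {t}.
cl(A) = ⋂ {C closed : A ⊆ C}. Closed sets containing A: {t}, {r, t}, {s, t}, {t, u}, {q, t, u}, {r, s, t}, {r, t, u}, {s, t, u}, {q, r, t, u}, {q, s, t, u}, {r, s, t, u}, {q, r, s, t, u}.
Intersecting these: cl(A) = {t}.
∂A = cl(A) ∖ int(A) = {t} ∖ {t} = ∅.


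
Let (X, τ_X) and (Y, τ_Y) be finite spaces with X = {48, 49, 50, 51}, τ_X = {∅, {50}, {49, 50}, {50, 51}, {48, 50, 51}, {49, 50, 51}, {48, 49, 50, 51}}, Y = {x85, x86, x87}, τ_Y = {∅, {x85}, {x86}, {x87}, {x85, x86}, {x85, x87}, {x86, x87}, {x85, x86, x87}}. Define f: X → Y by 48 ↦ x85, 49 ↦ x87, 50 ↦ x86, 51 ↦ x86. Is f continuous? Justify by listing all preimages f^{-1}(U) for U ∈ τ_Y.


f is NOT continuous.

Compute f^{-1}(U) for each U ∈ τ_Y:
  U = ∅: f^{-1}(U) = ∅ ∈ τ_X ✓.
  U = {x85}: f^{-1}(U) = {48} ∉ τ_X ✗.
  U = {x86}: f^{-1}(U) = {50, 51} ∈ τ_X ✓.
  U = {x87}: f^{-1}(U) = {49} ∉ τ_X ✗.
  U = {x85, x86}: f^{-1}(U) = {48, 50, 51} ∈ τ_X ✓.
  U = {x85, x87}: f^{-1}(U) = {48, 49} ∉ τ_X ✗.
  U = {x86, x87}: f^{-1}(U) = {49, 50, 51} ∈ τ_X ✓.
  U = {x85, x86, x87}: f^{-1}(U) = {48, 49, 50, 51} ∈ τ_X ✓.
Found U = {x85} with f^{-1}(U) = {48} not in τ_X. Therefore f is NOT continuous.


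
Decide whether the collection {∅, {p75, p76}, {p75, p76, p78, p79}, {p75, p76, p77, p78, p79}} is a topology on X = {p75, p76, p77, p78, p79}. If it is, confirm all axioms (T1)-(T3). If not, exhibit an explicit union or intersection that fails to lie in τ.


τ IS a topology on X.

Axiom (T1): ∅ ∈ τ? Yes; X ∈ τ? Yes.
Axiom (T2/T3): check pairwise unions and intersections of members of τ.
All pairwise intersections and unions checked — each lies in τ. Therefore τ satisfies (T1), (T2), (T3): it IS a topology on X.


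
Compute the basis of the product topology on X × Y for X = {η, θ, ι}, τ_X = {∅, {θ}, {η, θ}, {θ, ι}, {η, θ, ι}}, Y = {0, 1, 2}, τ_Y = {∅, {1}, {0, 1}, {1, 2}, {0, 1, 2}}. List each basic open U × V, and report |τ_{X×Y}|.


Basis B = {∅ × ∅, {θ} × {1}, {η, θ} × {1}, {θ} × {0, 1}, {θ} × {1, 2}, {θ, ι} × {1}, {η, θ, ι} × {1}, {θ} × {0, 1, 2}, {η, θ} × {0, 1}, {η, θ} × {1, 2}, {θ, ι} × {0, 1}, {θ, ι} × {1, 2}, {η, θ} × {0, 1, 2}, {η, θ, ι} × {0, 1}, {η, θ, ι} × {1, 2}, {θ, ι} × {0, 1, 2}, {η, θ, ι} × {0, 1, 2}}; |τ_{X×Y}| = 48.

Enumerate products U × V with U ∈ τ_X, V ∈ τ_Y (deduplicated):
  ∅ × ∅ = {} (∅)
  {θ} × {1} = {(θ,1)}
  {η, θ} × {1} = {(η,1), (θ,1)}
  {θ} × {0, 1} = {(θ,0), (θ,1)}
  {θ} × {1, 2} = {(θ,1), (θ,2)}
  {θ, ι} × {1} = {(θ,1), (ι,1)}
  {η, θ, ι} × {1} = {(η,1), (θ,1), (ι,1)}
  {θ} × {0, 1, 2} = {(θ,0), (θ,1), (θ,2)}
  {η, θ} × {0, 1} = {(η,0), (η,1), (θ,0), (θ,1)}
  {η, θ} × {1, 2} = {(η,1), (η,2), (θ,1), (θ,2)}
  {θ, ι} × {0, 1} = {(θ,0), (θ,1), (ι,0), (ι,1)}
  {θ, ι} × {1, 2} = {(θ,1), (θ,2), (ι,1), (ι,2)}
  {η, θ} × {0, 1, 2} = {(η,0), (η,1), (η,2), (θ,0), (θ,1), (θ,2)}
  {η, θ, ι} × {0, 1} = {(η,0), (η,1), (θ,0), (θ,1), (ι,0), (ι,1)}
  {η, θ, ι} × {1, 2} = {(η,1), (η,2), (θ,1), (θ,2), (ι,1), (ι,2)}
  {θ, ι} × {0, 1, 2} = {(θ,0), (θ,1), (θ,2), (ι,0), (ι,1), (ι,2)}
  {η, θ, ι} × {0, 1, 2} = {(η,0), (η,1), (η,2), (θ,0), (θ,1), (θ,2), (ι,0), (ι,1), (ι,2)}
These 17 distinct sets form the basis B.
Close under arbitrary unions to get τ_{X×Y}; counting gives |τ_{X×Y}| = 48.


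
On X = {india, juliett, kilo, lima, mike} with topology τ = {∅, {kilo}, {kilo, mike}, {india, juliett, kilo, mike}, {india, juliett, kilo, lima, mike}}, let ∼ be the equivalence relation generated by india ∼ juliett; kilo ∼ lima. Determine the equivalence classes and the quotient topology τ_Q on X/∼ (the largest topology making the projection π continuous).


X/∼ = {[india=juliett], [kilo=lima], [mike]}; |τ_Q| = 2.

Equivalence classes: [india=juliett], [kilo=lima], [mike].
Quotient map π: X → X/∼ sends india ↦ [india=juliett], juliett ↦ [india=juliett], kilo ↦ [kilo=lima], lima ↦ [kilo=lima], mike ↦ [mike].
For each subset V ⊆ X/∼, compute π^{-1}(V) ⊆ X and check whether π^{-1}(V) ∈ τ. V is open in τ_Q iff π^{-1}(V) ∈ τ.
  V = {}: π^{-1}(V) = ∅ ∈ τ ✓.
  V = {[india=juliett]}: π^{-1}(V) = {india, juliett} ∉ τ ✗.
  V = {[kilo=lima]}: π^{-1}(V) = {kilo, lima} ∉ τ ✗.
  V = {[india=juliett], [kilo=lima]}: π^{-1}(V) = {india, juliett, kilo, lima} ∉ τ ✗.
  V = {[mike]}: π^{-1}(V) = {mike} ∉ τ ✗.
  V = {[india=juliett], [mike]}: π^{-1}(V) = {india, juliett, mike} ∉ τ ✗.
  V = {[kilo=lima], [mike]}: π^{-1}(V) = {kilo, lima, mike} ∉ τ ✗.
  V = {[india=juliett], [kilo=lima], [mike]}: π^{-1}(V) = {india, juliett, kilo, lima, mike} ∈ τ ✓.
Open sets in the quotient: τ_Q = {{}, {[india=juliett], [kilo=lima], [mike]}} (2 elements).


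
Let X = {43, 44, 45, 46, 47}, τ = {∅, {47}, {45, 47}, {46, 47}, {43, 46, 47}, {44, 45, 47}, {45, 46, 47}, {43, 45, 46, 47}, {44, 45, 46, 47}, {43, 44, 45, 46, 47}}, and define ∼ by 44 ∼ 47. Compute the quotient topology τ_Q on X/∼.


X/∼ = {[43], [44=47], [45], [46]}; |τ_Q| = 4.

Equivalence classes: [43], [44=47], [45], [46].
Quotient map π: X → X/∼ sends 43 ↦ [43], 44 ↦ [44=47], 45 ↦ [45], 46 ↦ [46], 47 ↦ [44=47].
For each subset V ⊆ X/∼, compute π^{-1}(V) ⊆ X and check whether π^{-1}(V) ∈ τ. V is open in τ_Q iff π^{-1}(V) ∈ τ.
  V = {}: π^{-1}(V) = ∅ ∈ τ ✓.
  V = {[43]}: π^{-1}(V) = {43} ∉ τ ✗.
  V = {[44=47]}: π^{-1}(V) = {44, 47} ∉ τ ✗.
  V = {[43], [44=47]}: π^{-1}(V) = {43, 44, 47} ∉ τ ✗.
  V = {[45]}: π^{-1}(V) = {45} ∉ τ ✗.
  V = {[43], [45]}: π^{-1}(V) = {43, 45} ∉ τ ✗.
  V = {[44=47], [45]}: π^{-1}(V) = {44, 45, 47} ∈ τ ✓.
  V = {[43], [44=47], [45]}: π^{-1}(V) = {43, 44, 45, 47} ∉ τ ✗.
  V = {[46]}: π^{-1}(V) = {46} ∉ τ ✗.
  V = {[43], [46]}: π^{-1}(V) = {43, 46} ∉ τ ✗.
  V = {[44=47], [46]}: π^{-1}(V) = {44, 46, 47} ∉ τ ✗.
  V = {[43], [44=47], [46]}: π^{-1}(V) = {43, 44, 46, 47} ∉ τ ✗.
  V = {[45], [46]}: π^{-1}(V) = {45, 46} ∉ τ ✗.
  V = {[43], [45], [46]}: π^{-1}(V) = {43, 45, 46} ∉ τ ✗.
  V = {[44=47], [45], [46]}: π^{-1}(V) = {44, 45, 46, 47} ∈ τ ✓.
  V = {[43], [44=47], [45], [46]}: π^{-1}(V) = {43, 44, 45, 46, 47} ∈ τ ✓.
Open sets in the quotient: τ_Q = {{}, {[44=47], [45]}, {[44=47], [45], [46]}, {[43], [44=47], [45], [46]}} (4 elements).


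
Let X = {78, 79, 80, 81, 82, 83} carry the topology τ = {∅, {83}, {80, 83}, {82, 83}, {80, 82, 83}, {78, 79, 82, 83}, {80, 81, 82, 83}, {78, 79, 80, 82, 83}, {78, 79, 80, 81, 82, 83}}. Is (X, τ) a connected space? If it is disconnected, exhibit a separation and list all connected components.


(X, τ) is connected.

Find clopen sets (U ∈ τ with X ∖ U ∈ τ):
  U = ∅, X ∖ U = {78, 79, 80, 81, 82, 83} — both open, so U is clopen.
  U = {78, 79, 80, 81, 82, 83}, X ∖ U = ∅ — both open, so U is clopen.
Only trivial clopens (∅ and X) exist, so (X, τ) is connected.
Compute connected components by grouping points that agree on all clopens:
  component: {78, 79, 80, 81, 82, 83}


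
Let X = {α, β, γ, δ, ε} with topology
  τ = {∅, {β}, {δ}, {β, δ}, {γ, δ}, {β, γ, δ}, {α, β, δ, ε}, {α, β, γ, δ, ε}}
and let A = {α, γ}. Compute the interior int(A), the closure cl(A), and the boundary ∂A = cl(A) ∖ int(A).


int(A) = ∅, cl(A) = {α, γ, ε}, ∂A = {α, γ, ε}.

Closed sets in (X, τ) are complements of opens:
  closed(X, τ) = {∅, {γ}, {α, ε}, {α, β, ε}, {α, γ, ε}, {α, β, γ, ε}, {α, γ, δ, ε}, {α, β, γ, δ, ε}}.
int(A) = ⋃ {U ∈ τ : U ⊆ A}. Opens contained in A: ∅.
Taking the union of these: int(A) = ∅.
cl(A) = ⋂ {C closed : A ⊆ C}. Closed sets containing A: {α, γ, ε}, {α, β, γ, ε}, {α, γ, δ, ε}, {α, β, γ, δ, ε}.
Intersecting these: cl(A) = {α, γ, ε}.
∂A = cl(A) ∖ int(A) = {α, γ, ε} ∖ ∅ = {α, γ, ε}.


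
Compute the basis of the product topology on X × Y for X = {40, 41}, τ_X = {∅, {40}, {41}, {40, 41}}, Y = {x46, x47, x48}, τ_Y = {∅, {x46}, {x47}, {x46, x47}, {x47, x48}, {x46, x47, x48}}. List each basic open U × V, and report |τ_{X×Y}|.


Basis B = {∅ × ∅, {40} × {x46}, {40} × {x47}, {41} × {x46}, {41} × {x47}, {40} × {x46, x47}, {40, 41} × {x46}, {40} × {x47, x48}, {40, 41} × {x47}, {41} × {x46, x47}, {41} × {x47, x48}, {40} × {x46, x47, x48}, {41} × {x46, x47, x48}, {40, 41} × {x46, x47}, {40, 41} × {x47, x48}, {40, 41} × {x46, x47, x48}}; |τ_{X×Y}| = 36.

Enumerate products U × V with U ∈ τ_X, V ∈ τ_Y (deduplicated):
  ∅ × ∅ = {} (∅)
  {40} × {x46} = {(40,x46)}
  {40} × {x47} = {(40,x47)}
  {41} × {x46} = {(41,x46)}
  {41} × {x47} = {(41,x47)}
  {40} × {x46, x47} = {(40,x46), (40,x47)}
  {40, 41} × {x46} = {(40,x46), (41,x46)}
  {40} × {x47, x48} = {(40,x47), (40,x48)}
  {40, 41} × {x47} = {(40,x47), (41,x47)}
  {41} × {x46, x47} = {(41,x46), (41,x47)}
  {41} × {x47, x48} = {(41,x47), (41,x48)}
  {40} × {x46, x47, x48} = {(40,x46), (40,x47), (40,x48)}
  {41} × {x46, x47, x48} = {(41,x46), (41,x47), (41,x48)}
  {40, 41} × {x46, x47} = {(40,x46), (40,x47), (41,x46), (41,x47)}
  {40, 41} × {x47, x48} = {(40,x47), (40,x48), (41,x47), (41,x48)}
  {40, 41} × {x46, x47, x48} = {(40,x46), (40,x47), (40,x48), (41,x46), (41,x47), (41,x48)}
These 16 distinct sets form the basis B.
Close under arbitrary unions to get τ_{X×Y}; counting gives |τ_{X×Y}| = 36.


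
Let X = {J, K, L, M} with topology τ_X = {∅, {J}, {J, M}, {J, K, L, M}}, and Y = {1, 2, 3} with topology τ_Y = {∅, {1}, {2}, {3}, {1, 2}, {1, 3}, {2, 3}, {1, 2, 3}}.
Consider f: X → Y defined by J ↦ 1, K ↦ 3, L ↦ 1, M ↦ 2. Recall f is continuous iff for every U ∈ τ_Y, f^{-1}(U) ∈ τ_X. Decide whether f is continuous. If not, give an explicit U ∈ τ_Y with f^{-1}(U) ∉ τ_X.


f is NOT continuous.

Compute f^{-1}(U) for each U ∈ τ_Y:
  U = ∅: f^{-1}(U) = ∅ ∈ τ_X ✓.
  U = {1}: f^{-1}(U) = {J, L} ∉ τ_X ✗.
  U = {2}: f^{-1}(U) = {M} ∉ τ_X ✗.
  U = {3}: f^{-1}(U) = {K} ∉ τ_X ✗.
  U = {1, 2}: f^{-1}(U) = {J, L, M} ∉ τ_X ✗.
  U = {1, 3}: f^{-1}(U) = {J, K, L} ∉ τ_X ✗.
  U = {2, 3}: f^{-1}(U) = {K, M} ∉ τ_X ✗.
  U = {1, 2, 3}: f^{-1}(U) = {J, K, L, M} ∈ τ_X ✓.
Found U = {1} with f^{-1}(U) = {J, L} not in τ_X. Therefore f is NOT continuous.


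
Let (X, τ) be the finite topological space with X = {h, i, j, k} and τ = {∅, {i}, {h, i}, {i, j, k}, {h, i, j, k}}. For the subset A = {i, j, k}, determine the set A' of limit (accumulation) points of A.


A' = {h, j, k}

For each x ∈ X, list the open sets U ∈ τ with x ∈ U, then check whether U ∩ (A ∖ {x}) ≠ ∅ for every such U.
  x = h: opens ∋ x are {h, i}, {h, i, j, k}; each meets A ∖ {h}, so x IS a limit point.
  x = i: open {i} ∋ x has {i} ∩ (A ∖ {i}) = ∅, so x is NOT a limit point.
  x = j: opens ∋ x are {i, j, k}, {h, i, j, k}; each meets A ∖ {j}, so x IS a limit point.
  x = k: opens ∋ x are {i, j, k}, {h, i, j, k}; each meets A ∖ {k}, so x IS a limit point.
Collecting: A' = {h, j, k}.


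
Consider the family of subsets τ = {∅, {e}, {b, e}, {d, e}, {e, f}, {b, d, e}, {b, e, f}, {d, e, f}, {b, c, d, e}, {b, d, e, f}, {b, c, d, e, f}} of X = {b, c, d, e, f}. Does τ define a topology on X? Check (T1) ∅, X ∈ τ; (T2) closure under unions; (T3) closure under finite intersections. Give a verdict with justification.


τ IS a topology on X.

Axiom (T1): ∅ ∈ τ? Yes; X ∈ τ? Yes.
Axiom (T2/T3): check pairwise unions and intersections of members of τ.
All pairwise intersections and unions checked — each lies in τ. Therefore τ satisfies (T1), (T2), (T3): it IS a topology on X.


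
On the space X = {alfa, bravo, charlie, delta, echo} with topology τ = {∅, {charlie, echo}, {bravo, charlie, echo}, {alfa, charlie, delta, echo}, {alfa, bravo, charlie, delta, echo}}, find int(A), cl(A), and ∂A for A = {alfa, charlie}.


int(A) = ∅, cl(A) = {alfa, bravo, charlie, delta, echo}, ∂A = {alfa, bravo, charlie, delta, echo}.

Closed sets in (X, τ) are complements of opens:
  closed(X, τ) = {∅, {bravo}, {alfa, delta}, {alfa, bravo, delta}, {alfa, bravo, charlie, delta, echo}}.
int(A) = ⋃ {U ∈ τ : U ⊆ A}. Opens contained in A: ∅.
Taking the union of these: int(A) = ∅.
cl(A) = ⋂ {C closed : A ⊆ C}. Closed sets containing A: {alfa, bravo, charlie, delta, echo}.
Intersecting these: cl(A) = {alfa, bravo, charlie, delta, echo}.
∂A = cl(A) ∖ int(A) = {alfa, bravo, charlie, delta, echo} ∖ ∅ = {alfa, bravo, charlie, delta, echo}.


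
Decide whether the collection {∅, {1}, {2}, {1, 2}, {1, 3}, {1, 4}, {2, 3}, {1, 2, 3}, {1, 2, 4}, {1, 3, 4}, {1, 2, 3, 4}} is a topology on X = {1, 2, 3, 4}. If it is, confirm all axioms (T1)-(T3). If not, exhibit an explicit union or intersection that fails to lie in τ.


τ is NOT a topology on X.

Axiom (T1): ∅ ∈ τ? Yes; X ∈ τ? Yes.
Axiom (T2/T3): check pairwise unions and intersections of members of τ.
Counterexample for (T3): {1, 3} ∩ {2, 3} = {3} ∉ τ. Therefore τ is NOT a topology.


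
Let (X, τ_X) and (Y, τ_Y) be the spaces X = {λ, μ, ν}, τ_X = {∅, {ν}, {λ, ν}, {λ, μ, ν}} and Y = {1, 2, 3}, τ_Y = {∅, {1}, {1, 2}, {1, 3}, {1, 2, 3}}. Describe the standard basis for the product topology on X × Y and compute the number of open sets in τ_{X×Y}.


Basis B = {∅ × ∅, {ν} × {1}, {λ, ν} × {1}, {ν} × {1, 2}, {ν} × {1, 3}, {λ, μ, ν} × {1}, {ν} × {1, 2, 3}, {λ, ν} × {1, 2}, {λ, ν} × {1, 3}, {λ, ν} × {1, 2, 3}, {λ, μ, ν} × {1, 2}, {λ, μ, ν} × {1, 3}, {λ, μ, ν} × {1, 2, 3}}; |τ_{X×Y}| = 30.

Enumerate products U × V with U ∈ τ_X, V ∈ τ_Y (deduplicated):
  ∅ × ∅ = {} (∅)
  {ν} × {1} = {(ν,1)}
  {λ, ν} × {1} = {(λ,1), (ν,1)}
  {ν} × {1, 2} = {(ν,1), (ν,2)}
  {ν} × {1, 3} = {(ν,1), (ν,3)}
  {λ, μ, ν} × {1} = {(λ,1), (μ,1), (ν,1)}
  {ν} × {1, 2, 3} = {(ν,1), (ν,2), (ν,3)}
  {λ, ν} × {1, 2} = {(λ,1), (λ,2), (ν,1), (ν,2)}
  {λ, ν} × {1, 3} = {(λ,1), (λ,3), (ν,1), (ν,3)}
  {λ, ν} × {1, 2, 3} = {(λ,1), (λ,2), (λ,3), (ν,1), (ν,2), (ν,3)}
  {λ, μ, ν} × {1, 2} = {(λ,1), (λ,2), (μ,1), (μ,2), (ν,1), (ν,2)}
  {λ, μ, ν} × {1, 3} = {(λ,1), (λ,3), (μ,1), (μ,3), (ν,1), (ν,3)}
  {λ, μ, ν} × {1, 2, 3} = {(λ,1), (λ,2), (λ,3), (μ,1), (μ,2), (μ,3), (ν,1), (ν,2), (ν,3)}
These 13 distinct sets form the basis B.
Close under arbitrary unions to get τ_{X×Y}; counting gives |τ_{X×Y}| = 30.


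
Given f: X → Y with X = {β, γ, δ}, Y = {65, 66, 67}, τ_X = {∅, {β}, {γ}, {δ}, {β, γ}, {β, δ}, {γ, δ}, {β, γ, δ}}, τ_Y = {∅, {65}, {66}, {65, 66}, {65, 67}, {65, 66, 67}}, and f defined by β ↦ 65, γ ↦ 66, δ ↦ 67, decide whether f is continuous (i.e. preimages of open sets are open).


f IS continuous.

Compute f^{-1}(U) for each U ∈ τ_Y:
  U = ∅: f^{-1}(U) = ∅ ∈ τ_X ✓.
  U = {65}: f^{-1}(U) = {β} ∈ τ_X ✓.
  U = {66}: f^{-1}(U) = {γ} ∈ τ_X ✓.
  U = {65, 66}: f^{-1}(U) = {β, γ} ∈ τ_X ✓.
  U = {65, 67}: f^{-1}(U) = {β, δ} ∈ τ_X ✓.
  U = {65, 66, 67}: f^{-1}(U) = {β, γ, δ} ∈ τ_X ✓.
Every preimage lies in τ_X, so f IS continuous.


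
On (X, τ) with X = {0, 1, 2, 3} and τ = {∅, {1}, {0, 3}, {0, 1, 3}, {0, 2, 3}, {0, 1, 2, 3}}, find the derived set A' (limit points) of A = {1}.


A' = ∅

For each x ∈ X, list the open sets U ∈ τ with x ∈ U, then check whether U ∩ (A ∖ {x}) ≠ ∅ for every such U.
  x = 0: open {0, 3} ∋ x has {0, 3} ∩ (A ∖ {0}) = ∅, so x is NOT a limit point.
  x = 1: open {1} ∋ x has {1} ∩ (A ∖ {1}) = ∅, so x is NOT a limit point.
  x = 2: open {0, 2, 3} ∋ x has {0, 2, 3} ∩ (A ∖ {2}) = ∅, so x is NOT a limit point.
  x = 3: open {0, 3} ∋ x has {0, 3} ∩ (A ∖ {3}) = ∅, so x is NOT a limit point.
Collecting: A' = ∅.


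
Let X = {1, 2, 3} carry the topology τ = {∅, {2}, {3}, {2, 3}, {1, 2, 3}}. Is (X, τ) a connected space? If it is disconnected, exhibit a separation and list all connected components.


(X, τ) is connected.

Find clopen sets (U ∈ τ with X ∖ U ∈ τ):
  U = ∅, X ∖ U = {1, 2, 3} — both open, so U is clopen.
  U = {1, 2, 3}, X ∖ U = ∅ — both open, so U is clopen.
Only trivial clopens (∅ and X) exist, so (X, τ) is connected.
Compute connected components by grouping points that agree on all clopens:
  component: {1, 2, 3}


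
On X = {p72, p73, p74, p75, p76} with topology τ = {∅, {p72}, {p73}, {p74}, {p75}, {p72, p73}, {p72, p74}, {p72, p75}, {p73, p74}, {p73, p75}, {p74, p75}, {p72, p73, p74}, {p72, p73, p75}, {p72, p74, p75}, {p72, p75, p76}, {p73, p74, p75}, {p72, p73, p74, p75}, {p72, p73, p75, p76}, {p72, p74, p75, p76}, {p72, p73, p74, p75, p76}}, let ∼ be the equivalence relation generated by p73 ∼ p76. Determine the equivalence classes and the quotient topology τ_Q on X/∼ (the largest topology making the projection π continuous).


X/∼ = {[p72], [p73=p76], [p74], [p75]}; |τ_Q| = 10.

Equivalence classes: [p72], [p73=p76], [p74], [p75].
Quotient map π: X → X/∼ sends p72 ↦ [p72], p73 ↦ [p73=p76], p74 ↦ [p74], p75 ↦ [p75], p76 ↦ [p73=p76].
For each subset V ⊆ X/∼, compute π^{-1}(V) ⊆ X and check whether π^{-1}(V) ∈ τ. V is open in τ_Q iff π^{-1}(V) ∈ τ.
  V = {}: π^{-1}(V) = ∅ ∈ τ ✓.
  V = {[p72]}: π^{-1}(V) = {p72} ∈ τ ✓.
  V = {[p73=p76]}: π^{-1}(V) = {p73, p76} ∉ τ ✗.
  V = {[p72], [p73=p76]}: π^{-1}(V) = {p72, p73, p76} ∉ τ ✗.
  V = {[p74]}: π^{-1}(V) = {p74} ∈ τ ✓.
  V = {[p72], [p74]}: π^{-1}(V) = {p72, p74} ∈ τ ✓.
  V = {[p73=p76], [p74]}: π^{-1}(V) = {p73, p74, p76} ∉ τ ✗.
  V = {[p72], [p73=p76], [p74]}: π^{-1}(V) = {p72, p73, p74, p76} ∉ τ ✗.
  V = {[p75]}: π^{-1}(V) = {p75} ∈ τ ✓.
  V = {[p72], [p75]}: π^{-1}(V) = {p72, p75} ∈ τ ✓.
  V = {[p73=p76], [p75]}: π^{-1}(V) = {p73, p75, p76} ∉ τ ✗.
  V = {[p72], [p73=p76], [p75]}: π^{-1}(V) = {p72, p73, p75, p76} ∈ τ ✓.
  V = {[p74], [p75]}: π^{-1}(V) = {p74, p75} ∈ τ ✓.
  V = {[p72], [p74], [p75]}: π^{-1}(V) = {p72, p74, p75} ∈ τ ✓.
  V = {[p73=p76], [p74], [p75]}: π^{-1}(V) = {p73, p74, p75, p76} ∉ τ ✗.
  V = {[p72], [p73=p76], [p74], [p75]}: π^{-1}(V) = {p72, p73, p74, p75, p76} ∈ τ ✓.
Open sets in the quotient: τ_Q = {{}, {[p72]}, {[p74]}, {[p72], [p74]}, {[p75]}, {[p72], [p75]}, {[p72], [p73=p76], [p75]}, {[p74], [p75]}, {[p72], [p74], [p75]}, {[p72], [p73=p76], [p74], [p75]}} (10 elements).


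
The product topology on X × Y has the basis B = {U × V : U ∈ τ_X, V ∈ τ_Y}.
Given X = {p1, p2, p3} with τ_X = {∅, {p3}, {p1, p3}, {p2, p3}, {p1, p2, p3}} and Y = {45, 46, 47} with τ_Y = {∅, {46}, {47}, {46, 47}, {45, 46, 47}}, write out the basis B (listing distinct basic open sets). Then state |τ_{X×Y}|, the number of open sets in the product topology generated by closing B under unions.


Basis B = {∅ × ∅, {p3} × {46}, {p3} × {47}, {p1, p3} × {46}, {p1, p3} × {47}, {p2, p3} × {46}, {p2, p3} × {47}, {p3} × {46, 47}, {p1, p2, p3} × {46}, {p1, p2, p3} × {47}, {p3} × {45, 46, 47}, {p1, p3} × {46, 47}, {p2, p3} × {46, 47}, {p1, p3} × {45, 46, 47}, {p1, p2, p3} × {46, 47}, {p2, p3} × {45, 46, 47}, {p1, p2, p3} × {45, 46, 47}}; |τ_{X×Y}| = 50.

Enumerate products U × V with U ∈ τ_X, V ∈ τ_Y (deduplicated):
  ∅ × ∅ = {} (∅)
  {p3} × {46} = {(p3,46)}
  {p3} × {47} = {(p3,47)}
  {p1, p3} × {46} = {(p1,46), (p3,46)}
  {p1, p3} × {47} = {(p1,47), (p3,47)}
  {p2, p3} × {46} = {(p2,46), (p3,46)}
  {p2, p3} × {47} = {(p2,47), (p3,47)}
  {p3} × {46, 47} = {(p3,46), (p3,47)}
  {p1, p2, p3} × {46} = {(p1,46), (p2,46), (p3,46)}
  {p1, p2, p3} × {47} = {(p1,47), (p2,47), (p3,47)}
  {p3} × {45, 46, 47} = {(p3,45), (p3,46), (p3,47)}
  {p1, p3} × {46, 47} = {(p1,46), (p1,47), (p3,46), (p3,47)}
  {p2, p3} × {46, 47} = {(p2,46), (p2,47), (p3,46), (p3,47)}
  {p1, p3} × {45, 46, 47} = {(p1,45), (p1,46), (p1,47), (p3,45), (p3,46), (p3,47)}
  {p1, p2, p3} × {46, 47} = {(p1,46), (p1,47), (p2,46), (p2,47), (p3,46), (p3,47)}
  {p2, p3} × {45, 46, 47} = {(p2,45), (p2,46), (p2,47), (p3,45), (p3,46), (p3,47)}
  {p1, p2, p3} × {45, 46, 47} = {(p1,45), (p1,46), (p1,47), (p2,45), (p2,46), (p2,47), (p3,45), (p3,46), (p3,47)}
These 17 distinct sets form the basis B.
Close under arbitrary unions to get τ_{X×Y}; counting gives |τ_{X×Y}| = 50.


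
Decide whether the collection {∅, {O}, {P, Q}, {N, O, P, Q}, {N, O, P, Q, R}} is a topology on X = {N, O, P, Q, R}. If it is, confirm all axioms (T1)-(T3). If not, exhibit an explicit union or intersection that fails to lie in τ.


τ is NOT a topology on X.

Axiom (T1): ∅ ∈ τ? Yes; X ∈ τ? Yes.
Axiom (T2/T3): check pairwise unions and intersections of members of τ.
Counterexample for (T2): {O} ∪ {P, Q} = {O, P, Q} ∉ τ. Therefore τ is NOT a topology.


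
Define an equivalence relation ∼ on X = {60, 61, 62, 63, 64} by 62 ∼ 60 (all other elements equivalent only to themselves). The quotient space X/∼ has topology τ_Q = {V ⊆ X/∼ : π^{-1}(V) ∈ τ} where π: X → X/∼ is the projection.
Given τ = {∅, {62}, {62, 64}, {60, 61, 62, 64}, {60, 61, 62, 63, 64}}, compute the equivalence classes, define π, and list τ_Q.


X/∼ = {[60=62], [61], [63], [64]}; |τ_Q| = 3.

Equivalence classes: [60=62], [61], [63], [64].
Quotient map π: X → X/∼ sends 60 ↦ [60=62], 61 ↦ [61], 62 ↦ [60=62], 63 ↦ [63], 64 ↦ [64].
For each subset V ⊆ X/∼, compute π^{-1}(V) ⊆ X and check whether π^{-1}(V) ∈ τ. V is open in τ_Q iff π^{-1}(V) ∈ τ.
  V = {}: π^{-1}(V) = ∅ ∈ τ ✓.
  V = {[60=62]}: π^{-1}(V) = {60, 62} ∉ τ ✗.
  V = {[61]}: π^{-1}(V) = {61} ∉ τ ✗.
  V = {[60=62], [61]}: π^{-1}(V) = {60, 61, 62} ∉ τ ✗.
  V = {[63]}: π^{-1}(V) = {63} ∉ τ ✗.
  V = {[60=62], [63]}: π^{-1}(V) = {60, 62, 63} ∉ τ ✗.
  V = {[61], [63]}: π^{-1}(V) = {61, 63} ∉ τ ✗.
  V = {[60=62], [61], [63]}: π^{-1}(V) = {60, 61, 62, 63} ∉ τ ✗.
  V = {[64]}: π^{-1}(V) = {64} ∉ τ ✗.
  V = {[60=62], [64]}: π^{-1}(V) = {60, 62, 64} ∉ τ ✗.
  V = {[61], [64]}: π^{-1}(V) = {61, 64} ∉ τ ✗.
  V = {[60=62], [61], [64]}: π^{-1}(V) = {60, 61, 62, 64} ∈ τ ✓.
  V = {[63], [64]}: π^{-1}(V) = {63, 64} ∉ τ ✗.
  V = {[60=62], [63], [64]}: π^{-1}(V) = {60, 62, 63, 64} ∉ τ ✗.
  V = {[61], [63], [64]}: π^{-1}(V) = {61, 63, 64} ∉ τ ✗.
  V = {[60=62], [61], [63], [64]}: π^{-1}(V) = {60, 61, 62, 63, 64} ∈ τ ✓.
Open sets in the quotient: τ_Q = {{}, {[60=62], [61], [64]}, {[60=62], [61], [63], [64]}} (3 elements).
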